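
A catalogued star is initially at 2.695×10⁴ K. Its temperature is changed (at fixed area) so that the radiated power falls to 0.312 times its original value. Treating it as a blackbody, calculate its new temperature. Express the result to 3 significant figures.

T₂ ≈ 2.01×10⁴ K

P ∝ T⁴, so T₂/T₁ = (P₂/P₁)^(1/4) = (0.312)^(1/4) = 0.747375.
T₂ = 2.695×10⁴ × 0.747375 = 2.01×10⁴ K.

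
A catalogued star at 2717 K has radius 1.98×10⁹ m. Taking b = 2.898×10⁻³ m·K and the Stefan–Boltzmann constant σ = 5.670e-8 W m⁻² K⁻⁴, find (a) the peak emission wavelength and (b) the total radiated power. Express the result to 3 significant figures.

(a) λ_max = b/T = 2.898×10⁻³/2717 = 1.067×10⁻⁶ m = 1.07×10³ nm.
Surface area A = 4πR² = 4π(1.98×10⁹ m)² = 4.92652×10¹⁹ m².
(b) P = σAT⁴ = 5.670×10⁻⁸×4.92652×10¹⁹×(2717)⁴ = 1.52×10²⁶ W.

λ_max ≈ 1.07×10³ nm; P ≈ 1.52×10²⁶ W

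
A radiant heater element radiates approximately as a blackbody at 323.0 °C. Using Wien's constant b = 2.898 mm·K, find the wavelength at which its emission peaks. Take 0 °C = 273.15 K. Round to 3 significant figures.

T = 323.0 °C + 273.15 = 596.15 K.
Wien's displacement law: λ_max = b/T = (2.898×10⁻³ m·K)/(596.15 K) = 4.861×10⁻⁶ m.
That is 4.86 μm, in the infrared range.

λ_max ≈ 4.86 μm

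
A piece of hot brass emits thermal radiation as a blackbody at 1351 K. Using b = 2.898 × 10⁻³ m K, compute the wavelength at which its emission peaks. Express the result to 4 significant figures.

Wien's displacement law: λ_max = b/T = (2.898×10⁻³ m·K)/(1351 K) = 2.1451×10⁻⁶ m.
That is 2.145 μm, in the infrared range.

λ_max ≈ 2.145 μm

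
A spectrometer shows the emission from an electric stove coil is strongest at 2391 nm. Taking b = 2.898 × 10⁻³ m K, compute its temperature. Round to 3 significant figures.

T ≈ 1.21×10³ K

Wien's law gives T = b/λ_max = (2.898×10⁻³ m·K)/(2.391×10⁻⁶ m) = 1.21×10³ K.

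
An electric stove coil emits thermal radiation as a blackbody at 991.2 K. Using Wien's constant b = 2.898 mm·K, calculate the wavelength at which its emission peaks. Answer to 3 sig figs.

λ_max ≈ 2.92×10³ nm

Wien's displacement law: λ_max = b/T = (2.898×10⁻³ m·K)/(991.2 K) = 2.924×10⁻⁶ m.
That is 2.92×10³ nm, in the infrared range.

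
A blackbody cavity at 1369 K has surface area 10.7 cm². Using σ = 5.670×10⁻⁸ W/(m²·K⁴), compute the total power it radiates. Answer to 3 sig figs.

Area A = 10.7 cm² = 1.07×10⁻³ m².
P = σAT⁴ = 5.670×10⁻⁸ × 1.07×10⁻³ × (1369)⁴ = 213 W.

P ≈ 213 W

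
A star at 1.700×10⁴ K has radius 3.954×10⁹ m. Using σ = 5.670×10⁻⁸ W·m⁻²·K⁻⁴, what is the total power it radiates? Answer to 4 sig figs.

P ≈ 9.304×10²⁹ W

Surface area A = 4πR² = 4π(3.954×10⁹ m)² = 1.96464×10²⁰ m².
P = σAT⁴ = 5.670×10⁻⁸ × 1.96464×10²⁰ × (1.700×10⁴)⁴ = 9.304×10²⁹ W.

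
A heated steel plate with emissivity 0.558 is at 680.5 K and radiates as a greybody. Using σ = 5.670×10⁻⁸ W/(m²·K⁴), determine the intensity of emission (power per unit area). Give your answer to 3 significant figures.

I ≈ 6.78×10³ W/m²

Stefan–Boltzmann: I = εσT⁴ = 0.558 × 5.670×10⁻⁸ × (680.5)⁴ = 6.78×10³ W/m².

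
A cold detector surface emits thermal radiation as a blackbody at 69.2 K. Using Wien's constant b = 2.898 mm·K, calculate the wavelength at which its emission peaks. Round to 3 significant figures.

λ_max ≈ 41.9 μm

Wien's displacement law: λ_max = b/T = (2.898×10⁻³ m·K)/(69.2 K) = 4.188×10⁻⁵ m.
That is 41.9 μm, in the infrared range.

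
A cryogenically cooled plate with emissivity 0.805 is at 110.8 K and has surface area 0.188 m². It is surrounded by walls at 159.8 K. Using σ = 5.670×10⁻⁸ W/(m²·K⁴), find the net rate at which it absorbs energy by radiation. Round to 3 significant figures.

Area A = 0.188 m².
Net radiated power P_net = εσA(T⁴ − T₀⁴) = 0.805×5.670×10⁻⁸×0.188×(110.8⁴ − 159.8⁴).
T⁴ − T₀⁴ = 1.50716×10⁸ − 6.52089×10⁸ = -5.01373×10⁸ K⁴, so P_net = -4.30 W — negative, meaning a net gain of 4.30 W.

Net gain ≈ 4.30 W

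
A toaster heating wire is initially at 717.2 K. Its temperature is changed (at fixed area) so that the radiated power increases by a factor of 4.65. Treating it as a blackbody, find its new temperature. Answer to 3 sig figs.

T₂ ≈ 1.05×10³ K

P ∝ T⁴, so T₂/T₁ = (P₂/P₁)^(1/4) = (4.65)^(1/4) = 1.46846.
T₂ = 717.2 × 1.46846 = 1.05×10³ K.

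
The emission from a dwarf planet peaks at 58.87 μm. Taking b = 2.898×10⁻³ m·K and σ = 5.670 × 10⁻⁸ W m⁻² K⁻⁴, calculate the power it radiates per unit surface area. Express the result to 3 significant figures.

Wien's law: T = b/λ_max = 2.898×10⁻³/5.887×10⁻⁵ = 49.2271 K.
Then I = σT⁴ = 5.670×10⁻⁸×(49.2271)⁴ = 0.333 W/m².

I ≈ 0.333 W/m²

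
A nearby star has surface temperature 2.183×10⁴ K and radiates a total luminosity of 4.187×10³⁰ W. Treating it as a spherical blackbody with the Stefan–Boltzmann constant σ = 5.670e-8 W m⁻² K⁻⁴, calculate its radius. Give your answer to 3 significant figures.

L = 4πR²σT⁴ ⇒ R = √(L/(4πσT⁴)).
σT⁴ = 1.28765×10¹⁰ W/m², so R = √(4.187×10³⁰/(4π×1.28765×10¹⁰)) = 5.09×10⁹ m.

R ≈ 5.09×10⁹ m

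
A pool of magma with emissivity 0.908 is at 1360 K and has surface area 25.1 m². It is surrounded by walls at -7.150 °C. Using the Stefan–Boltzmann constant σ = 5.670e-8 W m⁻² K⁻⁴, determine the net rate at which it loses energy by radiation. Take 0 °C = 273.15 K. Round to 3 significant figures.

Surroundings: T = -7.150 °C + 273.15 = 266.000 K.
Area A = 25.1 m².
Net radiated power P_net = εσA(T⁴ − T₀⁴) = 0.908×5.670×10⁻⁸×25.1×(1360⁴ − 266.000⁴).
T⁴ − T₀⁴ = 3.42102×10¹² − 5.00641×10⁹ = 3.41601×10¹² K⁴, so P_net = 4.41×10⁶ W.

Net loss ≈ 4.41×10⁶ W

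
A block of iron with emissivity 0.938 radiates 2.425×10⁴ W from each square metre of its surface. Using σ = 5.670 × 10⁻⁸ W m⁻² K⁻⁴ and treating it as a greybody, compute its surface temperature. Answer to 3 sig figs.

T ≈ 822 K

I = εσT⁴, so T = (I/εσ)^(1/4) = (2.425×10⁴/(0.938×5.670×10⁻⁸))^(1/4) = 822 K.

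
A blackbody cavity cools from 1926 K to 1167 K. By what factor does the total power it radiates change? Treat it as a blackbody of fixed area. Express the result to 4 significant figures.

P ∝ T⁴, so P₂/P₁ = (T₂/T₁)⁴ = (1167/1926)⁴ = (0.605919)⁴ = 0.1348.

P₂/P₁ ≈ 0.1348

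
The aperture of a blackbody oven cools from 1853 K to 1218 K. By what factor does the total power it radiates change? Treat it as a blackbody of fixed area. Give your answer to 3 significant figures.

P₂/P₁ ≈ 0.187

P ∝ T⁴, so P₂/P₁ = (T₂/T₁)⁴ = (1218/1853)⁴ = (0.657312)⁴ = 0.187.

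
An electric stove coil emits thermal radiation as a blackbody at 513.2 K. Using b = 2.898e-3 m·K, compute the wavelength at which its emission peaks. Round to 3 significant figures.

Wien's displacement law: λ_max = b/T = (2.898×10⁻³ m·K)/(513.2 K) = 5.647×10⁻⁶ m.
That is 5.65 μm, in the infrared range.

λ_max ≈ 5.65 μm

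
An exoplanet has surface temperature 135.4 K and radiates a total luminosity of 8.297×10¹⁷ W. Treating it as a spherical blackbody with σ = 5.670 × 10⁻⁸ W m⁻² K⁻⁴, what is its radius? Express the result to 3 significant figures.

L = 4πR²σT⁴ ⇒ R = √(L/(4πσT⁴)).
σT⁴ = 19.0571 W/m², so R = √(8.297×10¹⁷/(4π×19.0571)) = 5.89×10⁷ m.

R ≈ 5.89×10⁷ m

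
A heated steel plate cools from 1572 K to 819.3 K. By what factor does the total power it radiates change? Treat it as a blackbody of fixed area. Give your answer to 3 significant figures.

P₂/P₁ ≈ 0.0738

P ∝ T⁴, so P₂/P₁ = (T₂/T₁)⁴ = (819.3/1572)⁴ = (0.521183)⁴ = 0.0738.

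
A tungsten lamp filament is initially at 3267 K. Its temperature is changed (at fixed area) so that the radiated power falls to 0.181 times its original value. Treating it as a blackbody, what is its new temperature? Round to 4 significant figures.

T₂ ≈ 2131 K

P ∝ T⁴, so T₂/T₁ = (P₂/P₁)^(1/4) = (0.181)^(1/4) = 0.652258.
T₂ = 3267 × 0.652258 = 2131 K.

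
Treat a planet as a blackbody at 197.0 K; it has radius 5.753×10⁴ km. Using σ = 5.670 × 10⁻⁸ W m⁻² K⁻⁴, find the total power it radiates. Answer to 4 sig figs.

P ≈ 3.552×10¹⁸ W

Surface area A = 4πR² = 4π(5.753×10⁷ m)² = 4.15909×10¹⁶ m².
P = σAT⁴ = 5.670×10⁻⁸ × 4.15909×10¹⁶ × (197.0)⁴ = 3.552×10¹⁸ W.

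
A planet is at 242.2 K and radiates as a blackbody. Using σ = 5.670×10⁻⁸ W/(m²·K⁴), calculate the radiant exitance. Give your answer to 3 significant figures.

I ≈ 195 W/m²

Stefan–Boltzmann: I = σT⁴ = 5.670×10⁻⁸ × (242.2)⁴ = 195 W/m².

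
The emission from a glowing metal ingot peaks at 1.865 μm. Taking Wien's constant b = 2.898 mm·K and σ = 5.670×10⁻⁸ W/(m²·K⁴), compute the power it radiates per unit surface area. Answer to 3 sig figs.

Wien's law: T = b/λ_max = 2.898×10⁻³/1.865×10⁻⁶ = 1553.89 K.
Then I = σT⁴ = 5.670×10⁻⁸×(1553.89)⁴ = 3.31×10⁵ W/m².

I ≈ 3.31×10⁵ W/m²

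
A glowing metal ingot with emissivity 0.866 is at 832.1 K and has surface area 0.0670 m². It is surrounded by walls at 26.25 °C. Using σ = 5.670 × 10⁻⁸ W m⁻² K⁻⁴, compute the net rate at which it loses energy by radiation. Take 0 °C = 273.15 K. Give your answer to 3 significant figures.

Surroundings: T = 26.25 °C + 273.15 = 299.40 K.
Area A = 0.0670 m².
Net radiated power P_net = εσA(T⁴ − T₀⁴) = 0.866×5.670×10⁻⁸×0.0670×(832.1⁴ − 299.40⁴).
T⁴ − T₀⁴ = 4.79404×10¹¹ − 8.03539×10⁹ = 4.71369×10¹¹ K⁴, so P_net = 1.55×10³ W.

Net loss ≈ 1.55×10³ W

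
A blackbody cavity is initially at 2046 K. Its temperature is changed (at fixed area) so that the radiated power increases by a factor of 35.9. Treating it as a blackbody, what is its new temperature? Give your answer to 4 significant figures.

T₂ ≈ 5008 K

P ∝ T⁴, so T₂/T₁ = (P₂/P₁)^(1/4) = (35.9)^(1/4) = 2.44779.
T₂ = 2046 × 2.44779 = 5008 K.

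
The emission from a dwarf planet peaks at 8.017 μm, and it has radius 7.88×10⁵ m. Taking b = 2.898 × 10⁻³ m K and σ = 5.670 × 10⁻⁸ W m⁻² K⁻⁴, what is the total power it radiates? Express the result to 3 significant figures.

Wien's law: T = b/λ_max = 2.898×10⁻³/8.017×10⁻⁶ = 361.482 K.
Surface area A = 4πR² = 4π(7.88×10⁵ m)² = 7.80301×10¹² m².
Then P = σAT⁴ = 5.670×10⁻⁸×7.80301×10¹²×(361.482)⁴ = 7.55×10¹⁵ W.

P ≈ 7.55×10¹⁵ W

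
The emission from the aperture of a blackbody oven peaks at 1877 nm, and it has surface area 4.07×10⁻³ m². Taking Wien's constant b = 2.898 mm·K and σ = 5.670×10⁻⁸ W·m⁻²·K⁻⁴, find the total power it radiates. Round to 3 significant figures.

P ≈ 1.31×10³ W

Wien's law: T = b/λ_max = 2.898×10⁻³/1.877×10⁻⁶ = 1543.95 K.
Area A = 4.07×10⁻³ m².
Then P = σAT⁴ = 5.670×10⁻⁸×4.07×10⁻³×(1543.95)⁴ = 1.31×10³ W.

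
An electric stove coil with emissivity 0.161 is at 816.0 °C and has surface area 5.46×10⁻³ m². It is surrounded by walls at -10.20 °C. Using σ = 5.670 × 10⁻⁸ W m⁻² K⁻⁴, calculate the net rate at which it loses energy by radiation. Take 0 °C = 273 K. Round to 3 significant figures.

T = 816.0 °C + 273 = 1089.0 K.
Surroundings: T = -10.20 °C + 273 = 262.80 K.
Area A = 5.46×10⁻³ m².
Net radiated power P_net = εσA(T⁴ − T₀⁴) = 0.161×5.670×10⁻⁸×5.46×10⁻³×(1089.0⁴ − 262.80⁴).
T⁴ − T₀⁴ = 1.40641×10¹² − 4.76981×10⁹ = 1.40164×10¹² K⁴, so P_net = 69.9 W.

Net loss ≈ 69.9 W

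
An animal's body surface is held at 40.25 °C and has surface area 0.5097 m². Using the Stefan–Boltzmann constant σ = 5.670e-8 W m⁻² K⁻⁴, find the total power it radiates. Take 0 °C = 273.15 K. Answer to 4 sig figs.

T = 40.25 °C + 273.15 = 313.40 K.
Area A = 0.5097 m².
P = σAT⁴ = 5.670×10⁻⁸ × 0.5097 × (313.40)⁴ = 278.8 W.

P ≈ 278.8 W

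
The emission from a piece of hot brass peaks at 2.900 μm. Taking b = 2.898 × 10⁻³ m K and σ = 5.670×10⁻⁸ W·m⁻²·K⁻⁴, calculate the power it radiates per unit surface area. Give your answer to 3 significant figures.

Wien's law: T = b/λ_max = 2.898×10⁻³/2.900×10⁻⁶ = 999.310 K.
Then I = σT⁴ = 5.670×10⁻⁸×(999.310)⁴ = 5.65×10⁴ W/m².

I ≈ 5.65×10⁴ W/m²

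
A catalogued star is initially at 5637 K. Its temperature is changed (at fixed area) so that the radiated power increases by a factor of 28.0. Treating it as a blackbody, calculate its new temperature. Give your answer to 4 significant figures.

T₂ ≈ 1.297×10⁴ K

P ∝ T⁴, so T₂/T₁ = (P₂/P₁)^(1/4) = (28.0)^(1/4) = 2.30033.
T₂ = 5637 × 2.30033 = 1.297×10⁴ K.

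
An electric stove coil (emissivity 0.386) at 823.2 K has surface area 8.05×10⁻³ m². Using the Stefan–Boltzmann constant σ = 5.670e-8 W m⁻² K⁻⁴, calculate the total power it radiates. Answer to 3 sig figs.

P ≈ 80.9 W

Area A = 8.05×10⁻³ m².
P = εσAT⁴ = 0.386 × 5.670×10⁻⁸ × 8.05×10⁻³ × (823.2)⁴ = 80.9 W.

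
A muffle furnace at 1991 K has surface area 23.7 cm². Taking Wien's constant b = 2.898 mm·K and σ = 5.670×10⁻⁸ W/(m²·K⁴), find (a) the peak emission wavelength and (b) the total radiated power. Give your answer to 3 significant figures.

λ_max ≈ 1.46 μm; P ≈ 2.11×10³ W

(a) λ_max = b/T = 2.898×10⁻³/1991 = 1.456×10⁻⁶ m = 1.46 μm.
Area A = 23.7 cm² = 2.37×10⁻³ m².
(b) P = σAT⁴ = 5.670×10⁻⁸×2.37×10⁻³×(1991)⁴ = 2.11×10³ W.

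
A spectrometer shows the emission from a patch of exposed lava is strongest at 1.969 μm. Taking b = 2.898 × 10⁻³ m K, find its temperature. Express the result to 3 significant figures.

Wien's law gives T = b/λ_max = (2.898×10⁻³ m·K)/(1.969×10⁻⁶ m) = 1.47×10³ K.

T ≈ 1.47×10³ K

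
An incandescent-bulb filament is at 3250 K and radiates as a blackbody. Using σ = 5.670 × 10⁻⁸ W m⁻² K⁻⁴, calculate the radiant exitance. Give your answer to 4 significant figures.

Stefan–Boltzmann: I = σT⁴ = 5.670×10⁻⁸ × (3250)⁴ = 6.326×10⁶ W/m².

I ≈ 6.326×10⁶ W/m²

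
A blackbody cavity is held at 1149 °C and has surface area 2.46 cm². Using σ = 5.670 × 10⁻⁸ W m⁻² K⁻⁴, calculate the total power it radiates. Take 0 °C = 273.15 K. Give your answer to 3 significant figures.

T = 1149 °C + 273.15 = 1422.15 K.
Area A = 2.46 cm² = 2.46×10⁻⁴ m².
P = σAT⁴ = 5.670×10⁻⁸ × 2.46×10⁻⁴ × (1422.15)⁴ = 57.1 W.

P ≈ 57.1 W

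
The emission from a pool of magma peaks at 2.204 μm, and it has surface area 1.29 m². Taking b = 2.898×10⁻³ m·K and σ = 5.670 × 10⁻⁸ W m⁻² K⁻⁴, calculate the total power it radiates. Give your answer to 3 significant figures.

P ≈ 2.19×10⁵ W

Wien's law: T = b/λ_max = 2.898×10⁻³/2.204×10⁻⁶ = 1314.88 K.
Area A = 1.29 m².
Then P = σAT⁴ = 5.670×10⁻⁸×1.29×(1314.88)⁴ = 2.19×10⁵ W.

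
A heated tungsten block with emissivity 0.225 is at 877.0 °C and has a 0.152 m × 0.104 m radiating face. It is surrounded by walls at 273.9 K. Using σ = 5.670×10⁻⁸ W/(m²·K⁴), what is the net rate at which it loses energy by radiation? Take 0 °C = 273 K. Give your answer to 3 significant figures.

T = 877.0 °C + 273 = 1150.0 K.
Area A = 0.152 × 0.104 = 0.015808 m².
Net radiated power P_net = εσA(T⁴ − T₀⁴) = 0.225×5.670×10⁻⁸×0.015808×(1150.0⁴ − 273.9⁴).
T⁴ − T₀⁴ = 1.74901×10¹² − 5.62818×10⁹ = 1.74338×10¹² K⁴, so P_net = 352 W.

Net loss ≈ 352 W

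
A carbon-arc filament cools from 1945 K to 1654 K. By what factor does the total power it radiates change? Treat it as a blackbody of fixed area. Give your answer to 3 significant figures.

P ∝ T⁴, so P₂/P₁ = (T₂/T₁)⁴ = (1654/1945)⁴ = (0.850386)⁴ = 0.523.

P₂/P₁ ≈ 0.523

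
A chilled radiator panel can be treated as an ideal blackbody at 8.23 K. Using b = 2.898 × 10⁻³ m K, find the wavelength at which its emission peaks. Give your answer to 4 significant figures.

Wien's displacement law: λ_max = b/T = (2.898×10⁻³ m·K)/(8.23 K) = 3.5213×10⁻⁴ m.
That is 0.3521 mm, in the infrared range.

λ_max ≈ 0.3521 mm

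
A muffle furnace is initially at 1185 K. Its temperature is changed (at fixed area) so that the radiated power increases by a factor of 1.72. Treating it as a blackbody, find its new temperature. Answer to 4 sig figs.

P ∝ T⁴, so T₂/T₁ = (P₂/P₁)^(1/4) = (1.72)^(1/4) = 1.14520.
T₂ = 1185 × 1.14520 = 1357 K.

T₂ ≈ 1357 K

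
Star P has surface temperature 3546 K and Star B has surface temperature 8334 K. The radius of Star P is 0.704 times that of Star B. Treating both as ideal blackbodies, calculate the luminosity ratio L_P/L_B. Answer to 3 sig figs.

L_P/L_B ≈ 0.0162

L ∝ R²T⁴, so L_P/L_B = (R_P/R_B)²(T_P/T_B)⁴ = (0.704)² × (3546/8334)⁴ = 0.495616 × 0.0327749 = 0.0162.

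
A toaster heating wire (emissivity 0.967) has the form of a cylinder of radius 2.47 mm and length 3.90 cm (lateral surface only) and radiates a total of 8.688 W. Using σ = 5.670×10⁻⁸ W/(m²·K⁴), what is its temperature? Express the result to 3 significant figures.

T ≈ 715 K

Lateral area A = 2πrL = 2π×2.47×10⁻³×0.0390 = 6.05259×10⁻⁴ m².
P = εσAT⁴ ⇒ T = (P/(εσA))^(1/4) = (8.688/(0.967×5.670×10⁻⁸×6.05259×10⁻⁴))^(1/4) = 715 K.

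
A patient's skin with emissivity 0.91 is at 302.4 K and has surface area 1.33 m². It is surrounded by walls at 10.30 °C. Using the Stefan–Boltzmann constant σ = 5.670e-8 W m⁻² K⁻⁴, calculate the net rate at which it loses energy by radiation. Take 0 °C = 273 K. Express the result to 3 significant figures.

Surroundings: T = 10.30 °C + 273 = 283.30 K.
Area A = 1.33 m².
Net radiated power P_net = εσA(T⁴ − T₀⁴) = 0.91×5.670×10⁻⁸×1.33×(302.4⁴ − 283.30⁴).
T⁴ − T₀⁴ = 8.36233×10⁹ − 6.44149×10⁹ = 1.92084×10⁹ K⁴, so P_net = 132 W.

Net loss ≈ 132 W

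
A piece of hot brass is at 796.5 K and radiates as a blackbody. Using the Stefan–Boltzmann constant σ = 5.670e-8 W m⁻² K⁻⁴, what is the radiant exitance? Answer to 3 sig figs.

Stefan–Boltzmann: I = σT⁴ = 5.670×10⁻⁸ × (796.5)⁴ = 2.28×10⁴ W/m².

I ≈ 2.28×10⁴ W/m²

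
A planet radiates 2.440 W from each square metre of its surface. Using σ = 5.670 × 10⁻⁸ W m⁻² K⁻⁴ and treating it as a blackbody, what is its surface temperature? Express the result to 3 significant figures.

T ≈ 81.0 K

I = σT⁴, so T = (I/σ)^(1/4) = (2.440/(5.670×10⁻⁸))^(1/4) = 81.0 K.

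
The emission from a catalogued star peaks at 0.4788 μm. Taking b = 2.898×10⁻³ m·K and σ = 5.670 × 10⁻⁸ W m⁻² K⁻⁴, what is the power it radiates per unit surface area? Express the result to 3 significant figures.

I ≈ 7.61×10⁷ W/m²

Wien's law: T = b/λ_max = 2.898×10⁻³/4.788×10⁻⁷ = 6052.63 K.
Then I = σT⁴ = 5.670×10⁻⁸×(6052.63)⁴ = 7.61×10⁷ W/m².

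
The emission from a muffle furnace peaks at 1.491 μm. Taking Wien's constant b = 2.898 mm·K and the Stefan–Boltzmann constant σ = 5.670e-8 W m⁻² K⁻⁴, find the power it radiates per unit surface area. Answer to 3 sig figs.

Wien's law: T = b/λ_max = 2.898×10⁻³/1.491×10⁻⁶ = 1943.66 K.
Then I = σT⁴ = 5.670×10⁻⁸×(1943.66)⁴ = 8.09×10⁵ W/m².

I ≈ 8.09×10⁵ W/m²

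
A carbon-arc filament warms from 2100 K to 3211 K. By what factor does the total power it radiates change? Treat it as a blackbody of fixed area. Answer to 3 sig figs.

P₂/P₁ ≈ 5.47

P ∝ T⁴, so P₂/P₁ = (T₂/T₁)⁴ = (3211/2100)⁴ = (1.52905)⁴ = 5.47.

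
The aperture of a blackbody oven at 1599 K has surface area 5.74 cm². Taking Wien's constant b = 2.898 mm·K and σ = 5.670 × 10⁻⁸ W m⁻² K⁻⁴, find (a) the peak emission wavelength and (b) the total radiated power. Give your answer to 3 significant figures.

(a) λ_max = b/T = 2.898×10⁻³/1599 = 1.812×10⁻⁶ m = 1.81 μm.
Area A = 5.74 cm² = 5.74×10⁻⁴ m².
(b) P = σAT⁴ = 5.670×10⁻⁸×5.74×10⁻⁴×(1599)⁴ = 213 W.

λ_max ≈ 1.81 μm; P ≈ 213 W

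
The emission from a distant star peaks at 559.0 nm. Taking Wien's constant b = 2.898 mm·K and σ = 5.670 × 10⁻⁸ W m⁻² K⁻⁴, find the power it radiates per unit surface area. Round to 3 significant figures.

Wien's law: T = b/λ_max = 2.898×10⁻³/5.590×10⁻⁷ = 5184.26 K.
Then I = σT⁴ = 5.670×10⁻⁸×(5184.26)⁴ = 4.10×10⁷ W/m².

I ≈ 4.10×10⁷ W/m²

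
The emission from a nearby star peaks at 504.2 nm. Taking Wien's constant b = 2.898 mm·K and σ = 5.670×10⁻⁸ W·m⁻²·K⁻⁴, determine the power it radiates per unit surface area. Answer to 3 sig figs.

Wien's law: T = b/λ_max = 2.898×10⁻³/5.042×10⁻⁷ = 5747.72 K.
Then I = σT⁴ = 5.670×10⁻⁸×(5747.72)⁴ = 6.19×10⁷ W/m².

I ≈ 6.19×10⁷ W/m²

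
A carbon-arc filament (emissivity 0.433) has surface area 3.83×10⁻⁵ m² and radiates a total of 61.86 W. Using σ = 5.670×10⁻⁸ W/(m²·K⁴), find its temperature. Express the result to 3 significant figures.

T ≈ 2.85×10³ K

Area A = 3.83×10⁻⁵ m².
P = εσAT⁴ ⇒ T = (P/(εσA))^(1/4) = (61.86/(0.433×5.670×10⁻⁸×3.83×10⁻⁵))^(1/4) = 2.85×10³ K.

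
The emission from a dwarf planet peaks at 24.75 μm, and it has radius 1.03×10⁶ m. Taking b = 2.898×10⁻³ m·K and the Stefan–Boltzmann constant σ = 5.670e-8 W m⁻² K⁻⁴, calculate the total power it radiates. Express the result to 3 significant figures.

P ≈ 1.42×10¹⁴ W

Wien's law: T = b/λ_max = 2.898×10⁻³/2.475×10⁻⁵ = 117.091 K.
Surface area A = 4πR² = 4π(1.03×10⁶ m)² = 1.33317×10¹³ m².
Then P = σAT⁴ = 5.670×10⁻⁸×1.33317×10¹³×(117.091)⁴ = 1.42×10¹⁴ W.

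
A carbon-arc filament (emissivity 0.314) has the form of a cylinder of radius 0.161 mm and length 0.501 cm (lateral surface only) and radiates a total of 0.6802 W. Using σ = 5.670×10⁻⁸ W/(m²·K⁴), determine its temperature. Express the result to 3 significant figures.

Lateral area A = 2πrL = 2π×1.61×10⁻⁴×5.01×10⁻³ = 5.06808×10⁻⁶ m².
P = εσAT⁴ ⇒ T = (P/(εσA))^(1/4) = (0.6802/(0.314×5.670×10⁻⁸×5.06808×10⁻⁶))^(1/4) = 1.66×10³ K.

T ≈ 1.66×10³ K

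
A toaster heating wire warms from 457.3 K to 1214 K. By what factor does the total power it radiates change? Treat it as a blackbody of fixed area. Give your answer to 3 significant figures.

P ∝ T⁴, so P₂/P₁ = (T₂/T₁)⁴ = (1214/457.3)⁴ = (2.65471)⁴ = 49.7.

P₂/P₁ ≈ 49.7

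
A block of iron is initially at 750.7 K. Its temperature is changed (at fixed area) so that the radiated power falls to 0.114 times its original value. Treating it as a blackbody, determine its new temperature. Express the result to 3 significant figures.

P ∝ T⁴, so T₂/T₁ = (P₂/P₁)^(1/4) = (0.114)^(1/4) = 0.581067.
T₂ = 750.7 × 0.581067 = 436 K.

T₂ ≈ 436 K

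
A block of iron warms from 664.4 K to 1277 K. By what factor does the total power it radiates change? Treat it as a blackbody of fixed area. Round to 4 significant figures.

P ∝ T⁴, so P₂/P₁ = (T₂/T₁)⁴ = (1277/664.4)⁴ = (1.92203)⁴ = 13.65.

P₂/P₁ ≈ 13.65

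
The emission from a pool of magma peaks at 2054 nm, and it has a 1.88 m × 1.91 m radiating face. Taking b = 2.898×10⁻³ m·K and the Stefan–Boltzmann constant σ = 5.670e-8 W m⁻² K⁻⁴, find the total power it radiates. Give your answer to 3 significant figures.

P ≈ 8.07×10⁵ W

Wien's law: T = b/λ_max = 2.898×10⁻³/2.054×10⁻⁶ = 1410.91 K.
Area A = 1.88 × 1.91 = 3.5908 m².
Then P = σAT⁴ = 5.670×10⁻⁸×3.5908×(1410.91)⁴ = 8.07×10⁵ W.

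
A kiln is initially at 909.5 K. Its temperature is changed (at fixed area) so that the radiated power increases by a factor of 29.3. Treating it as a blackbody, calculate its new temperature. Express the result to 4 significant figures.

P ∝ T⁴, so T₂/T₁ = (P₂/P₁)^(1/4) = (29.3)^(1/4) = 2.32657.
T₂ = 909.5 × 2.32657 = 2116 K.

T₂ ≈ 2116 K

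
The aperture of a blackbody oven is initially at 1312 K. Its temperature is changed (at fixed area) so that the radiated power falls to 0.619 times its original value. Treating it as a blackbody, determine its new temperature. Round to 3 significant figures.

P ∝ T⁴, so T₂/T₁ = (P₂/P₁)^(1/4) = (0.619)^(1/4) = 0.886998.
T₂ = 1312 × 0.886998 = 1.16×10³ K.

T₂ ≈ 1.16×10³ K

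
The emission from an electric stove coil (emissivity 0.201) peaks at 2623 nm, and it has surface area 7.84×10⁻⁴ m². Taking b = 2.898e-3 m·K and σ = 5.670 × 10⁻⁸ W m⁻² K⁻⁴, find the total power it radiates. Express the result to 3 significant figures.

Wien's law: T = b/λ_max = 2.898×10⁻³/2.623×10⁻⁶ = 1104.84 K.
Area A = 7.84×10⁻⁴ m².
Then P = εσAT⁴ = 0.201×5.670×10⁻⁸×7.84×10⁻⁴×(1104.84)⁴ = 13.3 W.

P ≈ 13.3 W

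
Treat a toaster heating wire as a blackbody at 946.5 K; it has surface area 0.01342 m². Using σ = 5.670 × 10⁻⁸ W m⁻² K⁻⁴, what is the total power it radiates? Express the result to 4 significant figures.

Area A = 0.01342 m².
P = σAT⁴ = 5.670×10⁻⁸ × 0.01342 × (946.5)⁴ = 610.7 W.

P ≈ 610.7 W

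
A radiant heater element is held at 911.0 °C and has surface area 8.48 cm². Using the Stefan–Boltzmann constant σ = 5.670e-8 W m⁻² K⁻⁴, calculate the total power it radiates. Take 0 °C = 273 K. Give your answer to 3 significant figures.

T = 911.0 °C + 273 = 1184.0 K.
Area A = 8.48 cm² = 8.48×10⁻⁴ m².
P = σAT⁴ = 5.670×10⁻⁸ × 8.48×10⁻⁴ × (1184.0)⁴ = 94.5 W.

P ≈ 94.5 W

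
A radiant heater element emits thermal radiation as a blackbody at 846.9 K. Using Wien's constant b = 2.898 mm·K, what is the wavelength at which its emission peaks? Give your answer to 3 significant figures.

λ_max ≈ 3.42 μm

Wien's displacement law: λ_max = b/T = (2.898×10⁻³ m·K)/(846.9 K) = 3.422×10⁻⁶ m.
That is 3.42 μm, in the infrared range.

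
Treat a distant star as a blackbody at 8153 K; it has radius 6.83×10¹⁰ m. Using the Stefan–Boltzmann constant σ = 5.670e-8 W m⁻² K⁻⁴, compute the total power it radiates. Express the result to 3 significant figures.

P ≈ 1.47×10³¹ W

Surface area A = 4πR² = 4π(6.83×10¹⁰ m)² = 5.86207×10²² m².
P = σAT⁴ = 5.670×10⁻⁸ × 5.86207×10²² × (8153)⁴ = 1.47×10³¹ W.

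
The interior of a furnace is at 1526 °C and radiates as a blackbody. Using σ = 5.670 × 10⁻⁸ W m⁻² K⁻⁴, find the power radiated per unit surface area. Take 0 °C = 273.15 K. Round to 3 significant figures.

T = 1526 °C + 273.15 = 1799.15 K.
Stefan–Boltzmann: I = σT⁴ = 5.670×10⁻⁸ × (1799.15)⁴ = 5.94×10⁵ W/m².

I ≈ 5.94×10⁵ W/m²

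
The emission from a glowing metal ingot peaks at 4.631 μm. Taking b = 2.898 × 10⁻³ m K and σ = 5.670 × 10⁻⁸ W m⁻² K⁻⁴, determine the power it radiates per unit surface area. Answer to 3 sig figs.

I ≈ 8.70×10³ W/m²

Wien's law: T = b/λ_max = 2.898×10⁻³/4.631×10⁻⁶ = 625.783 K.
Then I = σT⁴ = 5.670×10⁻⁸×(625.783)⁴ = 8.70×10³ W/m².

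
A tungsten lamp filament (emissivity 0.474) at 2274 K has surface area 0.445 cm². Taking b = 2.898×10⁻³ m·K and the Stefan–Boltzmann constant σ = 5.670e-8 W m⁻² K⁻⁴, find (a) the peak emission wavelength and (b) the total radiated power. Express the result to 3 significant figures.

(a) λ_max = b/T = 2.898×10⁻³/2274 = 1.274×10⁻⁶ m = 1.27×10³ nm.
Area A = 0.445 cm² = 4.45×10⁻⁵ m².
(b) P = εσAT⁴ = 0.474×5.670×10⁻⁸×4.45×10⁻⁵×(2274)⁴ = 32.0 W.

λ_max ≈ 1.27×10³ nm; P ≈ 32.0 W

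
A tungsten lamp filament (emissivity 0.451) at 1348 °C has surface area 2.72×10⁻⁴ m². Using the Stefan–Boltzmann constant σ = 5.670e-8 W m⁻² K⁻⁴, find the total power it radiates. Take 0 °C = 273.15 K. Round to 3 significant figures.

P ≈ 48.0 W

T = 1348 °C + 273.15 = 1621.15 K.
Area A = 2.72×10⁻⁴ m².
P = εσAT⁴ = 0.451 × 5.670×10⁻⁸ × 2.72×10⁻⁴ × (1621.15)⁴ = 48.0 W.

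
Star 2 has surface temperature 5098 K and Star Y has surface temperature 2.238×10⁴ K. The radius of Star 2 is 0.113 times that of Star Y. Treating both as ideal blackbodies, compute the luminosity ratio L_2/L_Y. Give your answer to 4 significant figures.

L_2/L_Y ≈ 3.438×10⁻⁵

L ∝ R²T⁴, so L_2/L_Y = (R_2/R_Y)²(T_2/T_Y)⁴ = (0.113)² × (5098/2.238×10⁴)⁴ = 0.012769 × 2.69252×10⁻³ = 3.438×10⁻⁵.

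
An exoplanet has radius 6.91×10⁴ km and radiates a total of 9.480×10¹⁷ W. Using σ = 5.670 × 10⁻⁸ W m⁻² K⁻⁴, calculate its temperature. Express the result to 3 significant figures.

T ≈ 129 K

Surface area A = 4πR² = 4π(6.91×10⁷ m)² = 6.00020×10¹⁶ m².
P = σAT⁴ ⇒ T = (P/(σA))^(1/4) = (9.480×10¹⁷/(5.670×10⁻⁸×6.00020×10¹⁶))^(1/4) = 129 K.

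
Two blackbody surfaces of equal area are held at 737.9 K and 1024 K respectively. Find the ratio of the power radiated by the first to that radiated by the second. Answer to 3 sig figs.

With equal areas, P₁/P₂ = (T₁/T₂)⁴ = (737.9/1024)⁴ = 0.270.

P₁/P₂ ≈ 0.270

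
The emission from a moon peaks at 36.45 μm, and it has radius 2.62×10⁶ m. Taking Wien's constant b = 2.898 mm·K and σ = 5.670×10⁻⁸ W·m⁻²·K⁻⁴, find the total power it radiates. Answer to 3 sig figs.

Wien's law: T = b/λ_max = 2.898×10⁻³/3.645×10⁻⁵ = 79.5062 K.
Surface area A = 4πR² = 4π(2.62×10⁶ m)² = 8.62606×10¹³ m².
Then P = σAT⁴ = 5.670×10⁻⁸×8.62606×10¹³×(79.5062)⁴ = 1.95×10¹⁴ W.

P ≈ 1.95×10¹⁴ W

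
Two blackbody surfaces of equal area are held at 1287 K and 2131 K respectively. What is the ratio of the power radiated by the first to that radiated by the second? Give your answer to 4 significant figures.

With equal areas, P₁/P₂ = (T₁/T₂)⁴ = (1287/2131)⁴ = 0.1330.

P₁/P₂ ≈ 0.1330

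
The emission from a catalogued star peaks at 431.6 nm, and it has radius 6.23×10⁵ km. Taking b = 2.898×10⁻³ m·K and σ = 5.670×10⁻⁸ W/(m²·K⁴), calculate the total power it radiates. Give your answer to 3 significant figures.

Wien's law: T = b/λ_max = 2.898×10⁻³/4.316×10⁻⁷ = 6714.55 K.
Surface area A = 4πR² = 4π(6.23×10⁸ m)² = 4.87737×10¹⁸ m².
Then P = σAT⁴ = 5.670×10⁻⁸×4.87737×10¹⁸×(6714.55)⁴ = 5.62×10²⁶ W.

P ≈ 5.62×10²⁶ W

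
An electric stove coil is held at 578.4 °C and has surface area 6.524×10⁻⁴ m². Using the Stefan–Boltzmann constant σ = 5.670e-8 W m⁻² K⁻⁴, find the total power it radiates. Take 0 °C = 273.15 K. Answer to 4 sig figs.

T = 578.4 °C + 273.15 = 851.55 K.
Area A = 6.524×10⁻⁴ m².
P = σAT⁴ = 5.670×10⁻⁸ × 6.524×10⁻⁴ × (851.55)⁴ = 19.45 W.

P ≈ 19.45 W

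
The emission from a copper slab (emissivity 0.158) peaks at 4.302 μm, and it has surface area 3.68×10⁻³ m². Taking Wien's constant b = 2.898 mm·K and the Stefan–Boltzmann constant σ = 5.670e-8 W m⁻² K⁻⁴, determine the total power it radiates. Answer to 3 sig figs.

Wien's law: T = b/λ_max = 2.898×10⁻³/4.302×10⁻⁶ = 673.640 K.
Area A = 3.68×10⁻³ m².
Then P = εσAT⁴ = 0.158×5.670×10⁻⁸×3.68×10⁻³×(673.640)⁴ = 6.79 W.

P ≈ 6.79 W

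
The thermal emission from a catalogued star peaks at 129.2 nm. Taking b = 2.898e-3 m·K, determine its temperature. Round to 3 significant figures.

Wien's law gives T = b/λ_max = (2.898×10⁻³ m·K)/(1.292×10⁻⁷ m) = 2.24×10⁴ K.

T ≈ 2.24×10⁴ K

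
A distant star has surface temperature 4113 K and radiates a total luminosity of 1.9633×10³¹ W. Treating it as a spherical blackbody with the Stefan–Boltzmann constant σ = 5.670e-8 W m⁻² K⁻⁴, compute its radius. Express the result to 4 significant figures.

L = 4πR²σT⁴ ⇒ R = √(L/(4πσT⁴)).
σT⁴ = 1.62262×10⁷ W/m², so R = √(1.9633×10³¹/(4π×1.62262×10⁷)) = 3.103×10¹¹ m.

R ≈ 3.103×10¹¹ m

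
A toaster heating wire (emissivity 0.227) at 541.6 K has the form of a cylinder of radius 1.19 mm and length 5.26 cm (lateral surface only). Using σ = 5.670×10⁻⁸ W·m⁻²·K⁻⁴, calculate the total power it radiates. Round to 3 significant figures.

P ≈ 0.436 W

Lateral area A = 2πrL = 2π×1.19×10⁻³×0.0526 = 3.93290×10⁻⁴ m².
P = εσAT⁴ = 0.227 × 5.670×10⁻⁸ × 3.93290×10⁻⁴ × (541.6)⁴ = 0.436 W.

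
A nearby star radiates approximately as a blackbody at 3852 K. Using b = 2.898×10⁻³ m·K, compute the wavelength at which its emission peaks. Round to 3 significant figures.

λ_max ≈ 752 nm

Wien's displacement law: λ_max = b/T = (2.898×10⁻³ m·K)/(3852 K) = 7.523×10⁻⁷ m.
That is 752 nm, in the infrared range.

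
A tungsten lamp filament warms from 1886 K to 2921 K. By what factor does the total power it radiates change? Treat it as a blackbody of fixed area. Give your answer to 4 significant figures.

P ∝ T⁴, so P₂/P₁ = (T₂/T₁)⁴ = (2921/1886)⁴ = (1.54878)⁴ = 5.754.

P₂/P₁ ≈ 5.754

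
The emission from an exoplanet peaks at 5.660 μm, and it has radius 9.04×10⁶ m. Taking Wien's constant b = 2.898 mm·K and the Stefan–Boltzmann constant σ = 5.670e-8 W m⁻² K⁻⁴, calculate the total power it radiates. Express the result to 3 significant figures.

P ≈ 4.00×10¹⁸ W

Wien's law: T = b/λ_max = 2.898×10⁻³/5.660×10⁻⁶ = 512.014 K.
Surface area A = 4πR² = 4π(9.04×10⁶ m)² = 1.02694×10¹⁵ m².
Then P = σAT⁴ = 5.670×10⁻⁸×1.02694×10¹⁵×(512.014)⁴ = 4.00×10¹⁸ W.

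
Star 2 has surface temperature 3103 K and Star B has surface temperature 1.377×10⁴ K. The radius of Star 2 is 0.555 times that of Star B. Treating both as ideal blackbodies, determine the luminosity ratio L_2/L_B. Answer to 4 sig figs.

L ∝ R²T⁴, so L_2/L_B = (R_2/R_B)²(T_2/T_B)⁴ = (0.555)² × (3103/1.377×10⁴)⁴ = 0.308025 × 2.57864×10⁻³ = 7.943×10⁻⁴.

L_2/L_B ≈ 7.943×10⁻⁴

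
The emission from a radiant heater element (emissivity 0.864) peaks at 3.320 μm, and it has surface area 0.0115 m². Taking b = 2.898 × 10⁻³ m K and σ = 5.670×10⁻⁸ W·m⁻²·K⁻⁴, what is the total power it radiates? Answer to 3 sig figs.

P ≈ 327 W

Wien's law: T = b/λ_max = 2.898×10⁻³/3.320×10⁻⁶ = 872.892 K.
Area A = 0.0115 m².
Then P = εσAT⁴ = 0.864×5.670×10⁻⁸×0.0115×(872.892)⁴ = 327 W.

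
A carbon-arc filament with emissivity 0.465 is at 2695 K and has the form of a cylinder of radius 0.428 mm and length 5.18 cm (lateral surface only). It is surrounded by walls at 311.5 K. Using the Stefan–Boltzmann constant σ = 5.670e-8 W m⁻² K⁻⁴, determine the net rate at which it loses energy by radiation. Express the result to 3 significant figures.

Lateral area A = 2πrL = 2π×4.28×10⁻⁴×0.0518 = 1.39301×10⁻⁴ m².
Net radiated power P_net = εσA(T⁴ − T₀⁴) = 0.465×5.670×10⁻⁸×1.39301×10⁻⁴×(2695⁴ − 311.5⁴).
T⁴ − T₀⁴ = 5.27515×10¹³ − 9.41526×10⁹ = 5.27421×10¹³ K⁴, so P_net = 194 W.

Net loss ≈ 194 W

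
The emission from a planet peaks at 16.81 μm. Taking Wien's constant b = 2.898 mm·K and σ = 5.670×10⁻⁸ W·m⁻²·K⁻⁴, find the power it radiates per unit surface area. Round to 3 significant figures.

I ≈ 50.1 W/m²

Wien's law: T = b/λ_max = 2.898×10⁻³/1.681×10⁻⁵ = 172.397 K.
Then I = σT⁴ = 5.670×10⁻⁸×(172.397)⁴ = 50.1 W/m².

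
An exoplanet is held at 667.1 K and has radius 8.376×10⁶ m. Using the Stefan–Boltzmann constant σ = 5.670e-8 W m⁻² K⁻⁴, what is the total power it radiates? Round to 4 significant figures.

Surface area A = 4πR² = 4π(8.376×10⁶ m)² = 8.81624×10¹⁴ m².
P = σAT⁴ = 5.670×10⁻⁸ × 8.81624×10¹⁴ × (667.1)⁴ = 9.900×10¹⁸ W.

P ≈ 9.900×10¹⁸ W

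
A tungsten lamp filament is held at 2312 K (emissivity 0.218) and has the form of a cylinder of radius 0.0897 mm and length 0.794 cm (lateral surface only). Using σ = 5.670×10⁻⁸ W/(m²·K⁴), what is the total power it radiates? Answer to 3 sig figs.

P ≈ 1.58 W

Lateral area A = 2πrL = 2π×8.97×10⁻⁵×7.94×10⁻³ = 4.47500×10⁻⁶ m².
P = εσAT⁴ = 0.218 × 5.670×10⁻⁸ × 4.47500×10⁻⁶ × (2312)⁴ = 1.58 W.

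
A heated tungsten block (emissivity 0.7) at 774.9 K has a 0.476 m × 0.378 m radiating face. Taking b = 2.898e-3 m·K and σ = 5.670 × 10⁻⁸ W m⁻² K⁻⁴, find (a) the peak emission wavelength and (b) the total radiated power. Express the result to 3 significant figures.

λ_max ≈ 3.74 μm; P ≈ 2.57×10³ W

(a) λ_max = b/T = 2.898×10⁻³/774.9 = 3.740×10⁻⁶ m = 3.74 μm.
Area A = 0.476 × 0.378 = 0.179928 m².
(b) P = εσAT⁴ = 0.7×5.670×10⁻⁸×0.179928×(774.9)⁴ = 2.57×10³ W.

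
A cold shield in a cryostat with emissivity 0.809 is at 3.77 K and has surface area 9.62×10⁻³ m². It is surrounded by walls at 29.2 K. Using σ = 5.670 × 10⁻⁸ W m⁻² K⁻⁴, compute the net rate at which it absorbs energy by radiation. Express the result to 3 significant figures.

Area A = 9.62×10⁻³ m².
Net radiated power P_net = εσA(T⁴ − T₀⁴) = 0.809×5.670×10⁻⁸×9.62×10⁻³×(3.77⁴ − 29.2⁴).
T⁴ − T₀⁴ = 202.007 − 7.26995×10⁵ = -7.26793×10⁵ K⁴, so P_net = -3.21×10⁻⁴ W — negative, meaning a net gain of 3.21×10⁻⁴ W.

Net gain ≈ 3.21×10⁻⁴ W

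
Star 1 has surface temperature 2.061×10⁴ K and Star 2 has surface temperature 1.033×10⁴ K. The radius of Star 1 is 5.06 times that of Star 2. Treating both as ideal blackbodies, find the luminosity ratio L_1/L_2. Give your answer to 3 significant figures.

L_1/L_2 ≈ 406

L ∝ R²T⁴, so L_1/L_2 = (R_1/R_2)²(T_1/T_2)⁴ = (5.06)² × (2.061×10⁴/1.033×10⁴)⁴ = 25.6036 × 15.8457 = 406.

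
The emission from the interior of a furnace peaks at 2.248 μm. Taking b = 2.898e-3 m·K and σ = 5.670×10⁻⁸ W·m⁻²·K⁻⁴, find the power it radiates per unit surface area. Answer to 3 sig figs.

I ≈ 1.57×10⁵ W/m²

Wien's law: T = b/λ_max = 2.898×10⁻³/2.248×10⁻⁶ = 1289.15 K.
Then I = σT⁴ = 5.670×10⁻⁸×(1289.15)⁴ = 1.57×10⁵ W/m².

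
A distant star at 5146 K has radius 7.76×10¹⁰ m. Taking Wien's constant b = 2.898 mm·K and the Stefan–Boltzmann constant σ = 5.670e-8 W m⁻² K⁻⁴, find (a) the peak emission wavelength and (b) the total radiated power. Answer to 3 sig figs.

(a) λ_max = b/T = 2.898×10⁻³/5146 = 5.632×10⁻⁷ m = 0.563 μm.
Surface area A = 4πR² = 4π(7.76×10¹⁰ m)² = 7.56717×10²² m².
(b) P = σAT⁴ = 5.670×10⁻⁸×7.56717×10²²×(5146)⁴ = 3.01×10³⁰ W.

λ_max ≈ 0.563 μm; P ≈ 3.01×10³⁰ W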